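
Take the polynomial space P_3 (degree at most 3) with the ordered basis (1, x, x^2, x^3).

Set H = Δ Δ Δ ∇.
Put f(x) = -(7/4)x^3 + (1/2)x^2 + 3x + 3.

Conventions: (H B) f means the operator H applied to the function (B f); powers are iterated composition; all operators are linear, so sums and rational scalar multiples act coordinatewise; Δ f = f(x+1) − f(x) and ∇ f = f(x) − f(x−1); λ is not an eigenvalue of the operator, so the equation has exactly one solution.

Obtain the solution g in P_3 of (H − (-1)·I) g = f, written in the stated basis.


write g with unknown coordinates in the stated basis and equate coefficients in (H − (-1)·I) g = f
solving from the highest basis element down gives g = -(7/4)x^3 + (1/2)x^2 + 3x + 3
check: H g = 0
so H g − (-1)·g = -(7/4)x^3 + (1/2)x^2 + 3x + 3 = f ✓

the image equals g(x) = -(7/4)x^3 + (1/2)x^2 + 3x + 3


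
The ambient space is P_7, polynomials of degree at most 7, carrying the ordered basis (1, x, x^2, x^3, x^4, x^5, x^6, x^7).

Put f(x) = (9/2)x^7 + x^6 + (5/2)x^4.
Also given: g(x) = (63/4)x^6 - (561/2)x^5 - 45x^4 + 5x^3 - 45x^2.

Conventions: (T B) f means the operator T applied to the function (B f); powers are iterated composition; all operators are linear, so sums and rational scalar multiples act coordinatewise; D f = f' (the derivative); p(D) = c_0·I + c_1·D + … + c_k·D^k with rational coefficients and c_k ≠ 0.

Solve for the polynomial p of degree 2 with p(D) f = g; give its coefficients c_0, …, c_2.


p(D) = (1/2)·D − (3/2)·D^2, i.e. c_0 = 0, c_1 = 1/2, c_2 = -3/2

D^0 f = (9/2)x^7 + x^6 + (5/2)x^4
D^1 f = (63/2)x^6 + 6x^5 + 10x^3
D^2 f = 189x^5 + 30x^4 + 30x^2
matching coefficients of g against c_0 f + c_1 Df + … from the top degree down determines the c_i
solution: c_0 = 0, c_1 = 1/2, c_2 = -3/2


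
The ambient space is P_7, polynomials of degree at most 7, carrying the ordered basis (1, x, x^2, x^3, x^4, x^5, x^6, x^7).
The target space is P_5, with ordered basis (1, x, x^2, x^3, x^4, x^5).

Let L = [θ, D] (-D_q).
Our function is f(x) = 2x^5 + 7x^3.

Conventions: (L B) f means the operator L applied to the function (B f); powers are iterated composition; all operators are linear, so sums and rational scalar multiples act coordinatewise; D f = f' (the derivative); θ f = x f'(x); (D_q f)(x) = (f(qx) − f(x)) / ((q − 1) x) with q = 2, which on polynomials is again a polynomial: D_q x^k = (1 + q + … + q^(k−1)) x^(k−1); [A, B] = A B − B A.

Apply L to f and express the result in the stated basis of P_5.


g(x) = 248x^3 + 98x

D_q f = 62x^4 + 49x^2
(-D_q) f = -62x^4 - 49x^2
D (-D_q) f = -248x^3 - 98x
θ D (-D_q) f = -744x^3 - 98x
θ (-D_q) f = -248x^4 - 98x^2
D θ (-D_q) f = -992x^3 - 196x
[θ, D] (-D_q) f = 248x^3 + 98x


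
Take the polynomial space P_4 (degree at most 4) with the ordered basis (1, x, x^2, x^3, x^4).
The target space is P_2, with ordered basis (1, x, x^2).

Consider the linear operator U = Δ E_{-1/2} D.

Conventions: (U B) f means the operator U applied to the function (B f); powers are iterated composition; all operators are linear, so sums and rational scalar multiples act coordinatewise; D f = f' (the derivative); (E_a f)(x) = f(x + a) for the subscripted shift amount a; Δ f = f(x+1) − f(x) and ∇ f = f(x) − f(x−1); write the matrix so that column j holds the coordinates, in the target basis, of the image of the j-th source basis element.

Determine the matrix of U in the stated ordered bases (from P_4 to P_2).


image of 1: 0
image of x: 0
image of x^2: 2
image of x^3: 6x
image of x^4: 12x^2 + 1
each image's coordinates form column j of the matrix

the matrix is [[0, 0, 2, 0, 1]; [0, 0, 0, 6, 0]; [0, 0, 0, 0, 12]] (rows listed top to bottom)


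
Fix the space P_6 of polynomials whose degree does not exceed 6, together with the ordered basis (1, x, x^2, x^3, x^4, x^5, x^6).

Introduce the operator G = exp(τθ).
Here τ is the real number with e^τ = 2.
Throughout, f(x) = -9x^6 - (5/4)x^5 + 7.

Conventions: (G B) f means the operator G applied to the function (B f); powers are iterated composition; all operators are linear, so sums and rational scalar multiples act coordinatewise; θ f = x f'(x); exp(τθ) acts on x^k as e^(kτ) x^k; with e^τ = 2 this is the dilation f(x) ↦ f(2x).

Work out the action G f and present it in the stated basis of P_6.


exp(τθ) x^k = e^(kτ) x^k; with e^τ = 2 this sends x^k to 2^k x^k
x^5 ↦ 32 x^5
x^6 ↦ 64 x^6
applying this coordinatewise to f: exp(τθ) f = -576x^6 - 40x^5 + 7

g(x) = -576x^6 - 40x^5 + 7


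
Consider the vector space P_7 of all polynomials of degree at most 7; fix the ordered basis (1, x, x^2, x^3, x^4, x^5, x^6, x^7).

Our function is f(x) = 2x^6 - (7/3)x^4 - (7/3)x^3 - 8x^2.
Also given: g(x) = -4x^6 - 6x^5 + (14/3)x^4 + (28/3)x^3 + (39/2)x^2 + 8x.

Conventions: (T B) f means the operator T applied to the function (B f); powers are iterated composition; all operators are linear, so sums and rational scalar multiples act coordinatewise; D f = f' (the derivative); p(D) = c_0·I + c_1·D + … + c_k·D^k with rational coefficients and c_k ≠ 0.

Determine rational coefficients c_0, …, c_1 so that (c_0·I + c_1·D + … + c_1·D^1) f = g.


p(D) = -2·I − (1/2)·D, i.e. c_0 = -2, c_1 = -1/2

D^0 f = 2x^6 - (7/3)x^4 - (7/3)x^3 - 8x^2
D^1 f = 12x^5 - (28/3)x^3 - 7x^2 - 16x
matching coefficients of g against c_0 f + c_1 Df + … from the top degree down determines the c_i
solution: c_0 = -2, c_1 = -1/2


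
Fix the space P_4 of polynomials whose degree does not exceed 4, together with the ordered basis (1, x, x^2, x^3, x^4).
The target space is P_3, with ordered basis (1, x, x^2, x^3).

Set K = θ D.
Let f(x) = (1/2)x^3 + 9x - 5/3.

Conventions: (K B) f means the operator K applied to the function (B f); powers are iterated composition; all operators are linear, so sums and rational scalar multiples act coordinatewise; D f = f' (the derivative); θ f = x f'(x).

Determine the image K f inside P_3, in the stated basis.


the result is g(x) = 3x^2

D f = (3/2)x^2 + 9
θ D f = 3x^2


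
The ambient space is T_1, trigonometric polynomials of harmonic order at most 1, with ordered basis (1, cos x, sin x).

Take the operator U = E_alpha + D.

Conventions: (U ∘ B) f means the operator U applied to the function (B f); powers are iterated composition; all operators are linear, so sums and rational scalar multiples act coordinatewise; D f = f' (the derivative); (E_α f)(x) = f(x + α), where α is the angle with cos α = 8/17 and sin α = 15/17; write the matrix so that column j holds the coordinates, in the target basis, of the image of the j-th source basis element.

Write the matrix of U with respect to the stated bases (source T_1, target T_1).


image of 1: 1
image of cos x: (8/17)cos x - (32/17)sin x
image of sin x: (32/17)cos x + (8/17)sin x
each image's coordinates form column j of the matrix

the matrix is [[1, 0, 0]; [0, 8/17, 32/17]; [0, -32/17, 8/17]] (rows listed top to bottom)


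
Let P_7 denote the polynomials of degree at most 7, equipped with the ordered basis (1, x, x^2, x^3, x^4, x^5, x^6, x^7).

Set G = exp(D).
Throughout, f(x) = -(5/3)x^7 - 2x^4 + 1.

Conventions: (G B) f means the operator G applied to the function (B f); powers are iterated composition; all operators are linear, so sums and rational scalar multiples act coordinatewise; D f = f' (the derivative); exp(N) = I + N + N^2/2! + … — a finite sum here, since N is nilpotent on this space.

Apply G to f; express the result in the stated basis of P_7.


the image equals g(x) = -(5/3)x^7 - (35/3)x^6 - 35x^5 - (181/3)x^4 - (199/3)x^3 - 47x^2 - (59/3)x - 8/3

order-1 term: -(35/3)x^6 - 8x^3
order-2 term: -35x^5 - 12x^2
order-3 term: -(175/3)x^4 - 8x
order-4 term: -(175/3)x^3 - 2
order-5 term: -35x^2
order-6 term: -(35/3)x
order-7 term: -5/3
the series for exp(D) f terminates at order 7
exp(D) f = -(5/3)x^7 - (35/3)x^6 - 35x^5 - (181/3)x^4 - (199/3)x^3 - 47x^2 - (59/3)x - 8/3


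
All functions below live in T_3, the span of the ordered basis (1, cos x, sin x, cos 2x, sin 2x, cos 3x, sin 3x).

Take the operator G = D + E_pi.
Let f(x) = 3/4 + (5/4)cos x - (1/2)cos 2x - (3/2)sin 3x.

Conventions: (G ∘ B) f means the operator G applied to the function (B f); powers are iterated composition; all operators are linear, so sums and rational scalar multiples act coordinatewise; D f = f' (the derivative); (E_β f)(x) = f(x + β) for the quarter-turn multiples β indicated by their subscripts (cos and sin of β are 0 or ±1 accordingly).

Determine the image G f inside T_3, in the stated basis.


g(x) = 3/4 - (5/4)cos x - (5/4)sin x - (1/2)cos 2x + sin 2x - (9/2)cos 3x + (3/2)sin 3x

D f = -(5/4)sin x + sin 2x - (9/2)cos 3x
E_pi f = 3/4 - (5/4)cos x - (1/2)cos 2x + (3/2)sin 3x
(D + E_pi) f = 3/4 - (5/4)cos x - (5/4)sin x - (1/2)cos 2x + sin 2x - (9/2)cos 3x + (3/2)sin 3x


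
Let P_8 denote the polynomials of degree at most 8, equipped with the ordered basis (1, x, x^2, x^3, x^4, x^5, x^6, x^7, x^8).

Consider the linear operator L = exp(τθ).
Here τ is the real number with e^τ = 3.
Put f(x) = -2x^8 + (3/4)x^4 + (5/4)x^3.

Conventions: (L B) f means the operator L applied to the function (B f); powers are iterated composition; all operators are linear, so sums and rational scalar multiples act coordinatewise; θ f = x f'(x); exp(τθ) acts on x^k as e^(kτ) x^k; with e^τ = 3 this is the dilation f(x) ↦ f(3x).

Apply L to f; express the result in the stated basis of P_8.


exp(τθ) x^k = e^(kτ) x^k; with e^τ = 3 this sends x^k to 3^k x^k
x^3 ↦ 27 x^3
x^4 ↦ 81 x^4
x^8 ↦ 6561 x^8
applying this coordinatewise to f: exp(τθ) f = -13122x^8 + (243/4)x^4 + (135/4)x^3

g(x) = -13122x^8 + (243/4)x^4 + (135/4)x^3


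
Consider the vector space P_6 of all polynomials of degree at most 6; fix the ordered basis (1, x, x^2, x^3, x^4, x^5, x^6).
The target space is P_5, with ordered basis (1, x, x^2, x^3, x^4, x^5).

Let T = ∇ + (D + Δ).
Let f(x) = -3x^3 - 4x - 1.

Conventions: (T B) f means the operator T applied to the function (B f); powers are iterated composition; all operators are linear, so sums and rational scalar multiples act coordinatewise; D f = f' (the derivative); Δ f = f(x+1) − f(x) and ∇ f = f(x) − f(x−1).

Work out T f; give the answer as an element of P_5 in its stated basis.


∇ f = -9x^2 + 9x - 7
D f = -9x^2 - 4
Δ f = -9x^2 - 9x - 7
(D + Δ) f = -18x^2 - 9x - 11
(∇ + (D + Δ)) f = -27x^2 - 18

the result is g(x) = -27x^2 - 18


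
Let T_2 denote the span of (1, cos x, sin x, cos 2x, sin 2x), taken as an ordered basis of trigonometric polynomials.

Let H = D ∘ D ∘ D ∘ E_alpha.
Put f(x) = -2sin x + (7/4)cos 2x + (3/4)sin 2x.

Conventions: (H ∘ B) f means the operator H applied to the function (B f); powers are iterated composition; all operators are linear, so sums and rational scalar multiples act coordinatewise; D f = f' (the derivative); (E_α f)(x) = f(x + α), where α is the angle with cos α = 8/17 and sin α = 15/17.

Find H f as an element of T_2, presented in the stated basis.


E_alpha f = -(30/17)cos x - (16/17)sin x - (407/1156)cos 2x - (2163/1156)sin 2x
D E_alpha f = -(16/17)cos x + (30/17)sin x - (2163/578)cos 2x + (407/578)sin 2x
D D E_alpha f = (30/17)cos x + (16/17)sin x + (407/289)cos 2x + (2163/289)sin 2x
D (D ∘ D ∘ E_alpha) f = (16/17)cos x - (30/17)sin x + (4326/289)cos 2x - (814/289)sin 2x

the image equals g(x) = (16/17)cos x - (30/17)sin x + (4326/289)cos 2x - (814/289)sin 2x


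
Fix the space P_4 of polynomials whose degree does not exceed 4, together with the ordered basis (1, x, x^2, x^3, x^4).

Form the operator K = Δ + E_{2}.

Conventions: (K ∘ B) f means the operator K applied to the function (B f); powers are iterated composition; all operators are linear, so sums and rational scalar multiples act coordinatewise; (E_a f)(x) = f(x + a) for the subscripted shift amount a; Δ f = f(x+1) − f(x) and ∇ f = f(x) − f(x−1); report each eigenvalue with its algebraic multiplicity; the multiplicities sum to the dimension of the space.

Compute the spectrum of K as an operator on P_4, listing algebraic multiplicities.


image of 1: 1
image of x: x + 3
image of x^2: x^2 + 6x + 5
image of x^3: x^3 + 9x^2 + 15x + 9
image of x^4: x^4 + 12x^3 + 30x^2 + 36x + 17
the matrix is upper triangular; its diagonal is (1, 1, 1, 1, 1)
for a triangular matrix the eigenvalues are the diagonal entries, with algebraic multiplicity their repetition count

λ = 1 (multiplicity 5)


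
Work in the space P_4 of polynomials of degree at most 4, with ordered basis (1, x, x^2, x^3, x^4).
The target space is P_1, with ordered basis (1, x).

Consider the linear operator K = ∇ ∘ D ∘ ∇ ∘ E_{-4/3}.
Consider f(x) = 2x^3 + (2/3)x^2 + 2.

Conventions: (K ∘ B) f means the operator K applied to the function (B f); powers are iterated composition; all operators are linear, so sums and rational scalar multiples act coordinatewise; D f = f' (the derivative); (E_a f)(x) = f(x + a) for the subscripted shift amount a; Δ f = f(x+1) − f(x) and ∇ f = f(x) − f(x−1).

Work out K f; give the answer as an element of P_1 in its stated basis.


E_{-4/3} f = 2x^3 - (22/3)x^2 + (80/9)x - 14/9
∇ E_{-4/3} f = 6x^2 - (62/3)x + 164/9
D ∇ E_{-4/3} f = 12x - 62/3
∇ D ∇ E_{-4/3} f = 12

the image equals g(x) = 12


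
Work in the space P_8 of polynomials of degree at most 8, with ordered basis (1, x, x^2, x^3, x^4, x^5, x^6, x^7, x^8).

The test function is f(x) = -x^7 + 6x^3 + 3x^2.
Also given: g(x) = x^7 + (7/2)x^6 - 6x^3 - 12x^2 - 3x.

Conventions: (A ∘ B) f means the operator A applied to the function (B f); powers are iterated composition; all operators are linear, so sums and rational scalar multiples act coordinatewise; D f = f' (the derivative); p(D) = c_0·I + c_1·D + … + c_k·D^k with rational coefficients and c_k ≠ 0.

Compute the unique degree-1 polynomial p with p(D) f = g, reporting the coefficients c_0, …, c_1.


c_0 = -1, c_1 = -1/2

D^0 f = -x^7 + 6x^3 + 3x^2
D^1 f = -7x^6 + 18x^2 + 6x
matching coefficients of g against c_0 f + c_1 Df + … from the top degree down determines the c_i
solution: c_0 = -1, c_1 = -1/2


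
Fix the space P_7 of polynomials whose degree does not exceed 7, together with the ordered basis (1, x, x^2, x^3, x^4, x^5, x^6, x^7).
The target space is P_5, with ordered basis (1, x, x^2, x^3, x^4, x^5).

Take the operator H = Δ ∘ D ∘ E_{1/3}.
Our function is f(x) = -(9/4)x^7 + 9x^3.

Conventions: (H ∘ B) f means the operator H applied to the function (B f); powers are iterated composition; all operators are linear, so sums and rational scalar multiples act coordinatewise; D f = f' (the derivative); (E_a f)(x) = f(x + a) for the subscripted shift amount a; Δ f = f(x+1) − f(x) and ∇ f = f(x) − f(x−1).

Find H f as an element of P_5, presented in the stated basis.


the result is g(x) = -(189/2)x^5 - (1575/4)x^4 - 735x^3 - (2975/4)x^2 - (2063/6)x - 1565/36

E_{1/3} f = -(9/4)x^7 - (21/4)x^6 - (21/4)x^5 - (35/12)x^4 + (289/36)x^3 + (317/36)x^2 + (965/324)x + 323/972
D E_{1/3} f = -(63/4)x^6 - (63/2)x^5 - (105/4)x^4 - (35/3)x^3 + (289/12)x^2 + (317/18)x + 965/324
Δ D E_{1/3} f = -(189/2)x^5 - (1575/4)x^4 - 735x^3 - (2975/4)x^2 - (2063/6)x - 1565/36


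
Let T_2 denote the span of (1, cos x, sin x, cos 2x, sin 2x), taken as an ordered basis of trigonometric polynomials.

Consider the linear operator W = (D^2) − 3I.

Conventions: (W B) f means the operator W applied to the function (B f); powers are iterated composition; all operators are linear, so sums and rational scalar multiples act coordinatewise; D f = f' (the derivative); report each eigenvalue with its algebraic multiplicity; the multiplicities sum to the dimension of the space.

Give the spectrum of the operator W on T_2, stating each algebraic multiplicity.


λ = -7 (multiplicity 2), λ = -4 (multiplicity 2), λ = -3 (multiplicity 1)

image of 1: -3
image of cos x: -4cos x
image of sin x: -4sin x
image of cos 2x: -7cos 2x
image of sin 2x: -7sin 2x
the matrix is diagonal; its diagonal is (-3, -4, -4, -7, -7)
for a triangular matrix the eigenvalues are the diagonal entries, with algebraic multiplicity their repetition count


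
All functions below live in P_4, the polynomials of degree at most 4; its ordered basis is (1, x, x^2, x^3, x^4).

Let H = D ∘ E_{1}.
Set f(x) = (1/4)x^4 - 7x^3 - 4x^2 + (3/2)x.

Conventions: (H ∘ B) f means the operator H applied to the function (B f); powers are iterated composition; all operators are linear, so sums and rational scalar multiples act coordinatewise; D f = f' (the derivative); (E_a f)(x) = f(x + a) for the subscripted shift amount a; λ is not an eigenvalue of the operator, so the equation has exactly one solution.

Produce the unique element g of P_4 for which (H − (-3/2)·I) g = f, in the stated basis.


write g with unknown coordinates in the stated basis and equate coefficients in (H − (-3/2)·I) g = f
solving from the highest basis element down gives g = (1/6)x^4 - (46/9)x^3 + (56/9)x^2 + (319/27)x - 518/81
check: H g = (2/3)x^3 - (40/3)x^2 - (146/9)x + 259/27
so H g − (-3/2)·g = (1/4)x^4 - 7x^3 - 4x^2 + (3/2)x = f ✓

the result is g(x) = (1/6)x^4 - (46/9)x^3 + (56/9)x^2 + (319/27)x - 518/81


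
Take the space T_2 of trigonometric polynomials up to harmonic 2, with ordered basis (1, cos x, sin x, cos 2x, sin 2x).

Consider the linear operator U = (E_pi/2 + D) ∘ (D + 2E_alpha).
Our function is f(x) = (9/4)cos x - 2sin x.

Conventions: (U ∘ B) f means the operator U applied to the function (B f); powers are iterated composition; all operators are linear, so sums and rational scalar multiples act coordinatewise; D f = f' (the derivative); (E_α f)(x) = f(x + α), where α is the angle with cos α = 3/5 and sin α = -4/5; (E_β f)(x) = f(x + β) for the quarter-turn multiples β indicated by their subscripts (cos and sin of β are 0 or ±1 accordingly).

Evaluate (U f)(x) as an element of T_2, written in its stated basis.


D f = -2cos x - (9/4)sin x
E_alpha f = (59/20)cos x + (3/5)sin x
(2E_alpha) f = (59/10)cos x + (6/5)sin x
(D + 2E_alpha) f = (39/10)cos x - (21/20)sin x
E_pi/2 (D + 2E_alpha) f = -(21/20)cos x - (39/10)sin x
D (D + 2E_alpha) f = -(21/20)cos x - (39/10)sin x
(E_pi/2 + D) (D + 2E_alpha) f = -(21/10)cos x - (39/5)sin x

the result is g(x) = -(21/10)cos x - (39/5)sin x


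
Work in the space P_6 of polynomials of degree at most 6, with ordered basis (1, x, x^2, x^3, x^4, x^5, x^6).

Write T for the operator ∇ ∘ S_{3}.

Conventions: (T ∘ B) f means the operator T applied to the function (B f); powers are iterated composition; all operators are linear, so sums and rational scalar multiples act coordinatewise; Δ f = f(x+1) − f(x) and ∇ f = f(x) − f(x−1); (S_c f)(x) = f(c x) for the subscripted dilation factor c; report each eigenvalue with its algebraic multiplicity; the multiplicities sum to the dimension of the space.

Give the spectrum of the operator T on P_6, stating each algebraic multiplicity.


image of 1: 0
image of x: 3
image of x^2: 18x - 9
image of x^3: 81x^2 - 81x + 27
image of x^4: 324x^3 - 486x^2 + 324x - 81
image of x^5: 1215x^4 - 2430x^3 + 2430x^2 - 1215x + 243
image of x^6: 4374x^5 - 10935x^4 + 14580x^3 - 10935x^2 + 4374x - 729
the matrix is upper triangular; its diagonal is (0, 0, 0, 0, 0, 0, 0)
for a triangular matrix the eigenvalues are the diagonal entries, with algebraic multiplicity their repetition count

λ = 0 (multiplicity 7)


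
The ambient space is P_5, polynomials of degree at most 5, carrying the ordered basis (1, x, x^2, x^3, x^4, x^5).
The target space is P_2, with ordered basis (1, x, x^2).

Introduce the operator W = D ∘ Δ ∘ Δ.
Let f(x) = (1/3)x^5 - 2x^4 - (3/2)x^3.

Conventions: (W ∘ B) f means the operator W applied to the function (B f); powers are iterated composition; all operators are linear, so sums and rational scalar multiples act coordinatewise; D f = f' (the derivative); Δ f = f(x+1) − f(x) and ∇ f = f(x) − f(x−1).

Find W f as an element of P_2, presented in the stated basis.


g(x) = 20x^2 - 8x - 101/3

Δ f = (5/3)x^4 - (14/3)x^3 - (79/6)x^2 - (65/6)x - 19/6
Δ Δ f = (20/3)x^3 - 4x^2 - (101/3)x - 27
D Δ Δ f = 20x^2 - 8x - 101/3


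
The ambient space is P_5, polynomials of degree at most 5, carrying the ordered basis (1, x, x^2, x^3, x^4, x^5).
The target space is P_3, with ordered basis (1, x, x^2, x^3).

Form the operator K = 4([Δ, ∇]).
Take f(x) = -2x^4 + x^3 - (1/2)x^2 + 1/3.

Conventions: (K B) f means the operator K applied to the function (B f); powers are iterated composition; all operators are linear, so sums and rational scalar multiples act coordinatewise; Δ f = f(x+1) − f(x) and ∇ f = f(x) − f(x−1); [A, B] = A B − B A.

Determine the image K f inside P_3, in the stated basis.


∇ f = -8x^3 + 15x^2 - 12x + 7/2
Δ ∇ f = -24x^2 + 6x - 5
Δ f = -8x^3 - 9x^2 - 6x - 3/2
∇ Δ f = -24x^2 + 6x - 5
[Δ, ∇] f = 0
(4([Δ, ∇])) f = 0

the result is g(x) = 0


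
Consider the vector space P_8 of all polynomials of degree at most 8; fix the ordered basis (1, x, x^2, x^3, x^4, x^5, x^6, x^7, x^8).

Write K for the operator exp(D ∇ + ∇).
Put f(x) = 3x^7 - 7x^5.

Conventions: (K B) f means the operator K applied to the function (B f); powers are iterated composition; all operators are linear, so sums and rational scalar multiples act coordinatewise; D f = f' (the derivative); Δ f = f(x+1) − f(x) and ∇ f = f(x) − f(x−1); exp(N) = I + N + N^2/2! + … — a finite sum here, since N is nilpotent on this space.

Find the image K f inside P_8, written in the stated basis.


order-1 term: 21x^6 + 63x^5 - 245x^4 + 245x^3 - 112x^2 + 10
order-2 term: 63x^5 + 315x^4 - 595x^3 - 525x^2 + 1456x - 742
order-3 term: 105x^4 + 630x^3 - 385x^2 - 1470x + 938
order-4 term: 105x^3 + 630x^2 + 70x - 700
order-5 term: 63x^2 + 315x + 98
order-6 term: 21x + 63
order-7 term: 3
the series for exp(D ∇ + ∇) f terminates at order 7
exp(D ∇ + ∇) f = 3x^7 + 21x^6 + 119x^5 + 175x^4 + 385x^3 - 329x^2 + 392x - 330

g(x) = 3x^7 + 21x^6 + 119x^5 + 175x^4 + 385x^3 - 329x^2 + 392x - 330


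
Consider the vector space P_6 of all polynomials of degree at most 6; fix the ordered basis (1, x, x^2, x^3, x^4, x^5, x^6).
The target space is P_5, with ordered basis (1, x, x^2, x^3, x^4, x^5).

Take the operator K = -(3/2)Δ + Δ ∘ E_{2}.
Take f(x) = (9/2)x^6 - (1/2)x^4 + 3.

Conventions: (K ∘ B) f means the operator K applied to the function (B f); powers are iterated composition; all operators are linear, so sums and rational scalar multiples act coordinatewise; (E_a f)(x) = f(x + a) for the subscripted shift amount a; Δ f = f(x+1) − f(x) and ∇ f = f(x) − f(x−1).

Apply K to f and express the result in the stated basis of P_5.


Δ f = 27x^5 + (135/2)x^4 + 88x^3 + (129/2)x^2 + 25x + 4
(-(3/2)Δ) f = -(81/2)x^5 - (405/4)x^4 - 132x^3 - (387/4)x^2 - (75/2)x - 6
E_{2} f = (9/2)x^6 + 54x^5 + (539/2)x^4 + 716x^3 + 1068x^2 + 848x + 283
Δ E_{2} f = 27x^5 + (675/2)x^4 + 1708x^3 + (8745/2)x^2 + 5659x + 2960
(-(3/2)Δ + Δ ∘ E_{2}) f = -(27/2)x^5 + (945/4)x^4 + 1576x^3 + (17103/4)x^2 + (11243/2)x + 2954

the image equals g(x) = -(27/2)x^5 + (945/4)x^4 + 1576x^3 + (17103/4)x^2 + (11243/2)x + 2954


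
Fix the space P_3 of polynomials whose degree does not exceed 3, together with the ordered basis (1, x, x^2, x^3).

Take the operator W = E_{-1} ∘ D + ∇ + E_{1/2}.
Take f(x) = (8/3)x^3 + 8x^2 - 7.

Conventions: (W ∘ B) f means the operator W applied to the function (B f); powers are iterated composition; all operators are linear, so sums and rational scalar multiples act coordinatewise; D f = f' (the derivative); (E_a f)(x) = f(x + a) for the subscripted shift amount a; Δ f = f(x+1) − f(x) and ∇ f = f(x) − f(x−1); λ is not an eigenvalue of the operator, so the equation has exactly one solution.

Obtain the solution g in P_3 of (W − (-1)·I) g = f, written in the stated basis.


write g with unknown coordinates in the stated basis and equate coefficients in (W − (-1)·I) g = f
solving from the highest basis element down gives g = (4/3)x^3 - x^2 + 8x - 141/8
check: W g = (4/3)x^3 + 9x^2 - 8x + 85/8
so W g − (-1)·g = (8/3)x^3 + 8x^2 - 7 = f ✓

the image equals g(x) = (4/3)x^3 - x^2 + 8x - 141/8


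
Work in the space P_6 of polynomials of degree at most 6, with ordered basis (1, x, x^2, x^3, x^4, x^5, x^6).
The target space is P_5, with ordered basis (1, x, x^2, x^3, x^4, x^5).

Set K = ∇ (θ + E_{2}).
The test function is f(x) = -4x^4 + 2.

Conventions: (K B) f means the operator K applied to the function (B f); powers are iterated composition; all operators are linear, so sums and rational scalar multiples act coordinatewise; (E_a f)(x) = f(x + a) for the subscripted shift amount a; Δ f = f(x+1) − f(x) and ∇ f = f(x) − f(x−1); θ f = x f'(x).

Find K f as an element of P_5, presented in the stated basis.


the result is g(x) = -80x^3 + 24x^2 - 176x - 44

θ f = -16x^4
E_{2} f = -4x^4 - 32x^3 - 96x^2 - 128x - 62
(θ + E_{2}) f = -20x^4 - 32x^3 - 96x^2 - 128x - 62
∇ (θ + E_{2}) f = -80x^3 + 24x^2 - 176x - 44


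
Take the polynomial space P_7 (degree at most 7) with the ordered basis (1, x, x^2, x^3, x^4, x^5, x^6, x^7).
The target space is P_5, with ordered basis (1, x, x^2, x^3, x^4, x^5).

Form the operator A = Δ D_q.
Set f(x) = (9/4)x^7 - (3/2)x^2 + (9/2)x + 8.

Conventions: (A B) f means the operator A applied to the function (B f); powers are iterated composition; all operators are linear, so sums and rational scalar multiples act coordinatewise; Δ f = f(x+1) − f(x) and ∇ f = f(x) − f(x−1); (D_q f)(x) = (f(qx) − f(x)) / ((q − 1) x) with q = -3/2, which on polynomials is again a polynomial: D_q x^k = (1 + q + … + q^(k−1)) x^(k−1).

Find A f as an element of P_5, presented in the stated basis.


the image equals g(x) = (12501/128)x^5 + (62505/256)x^4 + (20835/64)x^3 + (62505/256)x^2 + (12501/128)x + 4359/256

D_q f = (4167/256)x^6 + (3/4)x + 9/2
Δ D_q f = (12501/128)x^5 + (62505/256)x^4 + (20835/64)x^3 + (62505/256)x^2 + (12501/128)x + 4359/256


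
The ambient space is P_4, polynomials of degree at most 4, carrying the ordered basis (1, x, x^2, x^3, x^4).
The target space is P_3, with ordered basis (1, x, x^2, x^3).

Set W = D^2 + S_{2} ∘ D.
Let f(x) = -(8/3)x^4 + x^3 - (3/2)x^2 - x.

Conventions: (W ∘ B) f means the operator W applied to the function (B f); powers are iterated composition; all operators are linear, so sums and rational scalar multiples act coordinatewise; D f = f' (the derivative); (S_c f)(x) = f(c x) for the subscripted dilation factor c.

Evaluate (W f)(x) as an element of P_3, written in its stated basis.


g(x) = -(256/3)x^3 - 20x^2 - 4

D f = -(32/3)x^3 + 3x^2 - 3x - 1
D D f = -32x^2 + 6x - 3
D f = -(32/3)x^3 + 3x^2 - 3x - 1
S_{2} D f = -(256/3)x^3 + 12x^2 - 6x - 1
(D^2 + S_{2} ∘ D) f = -(256/3)x^3 - 20x^2 - 4


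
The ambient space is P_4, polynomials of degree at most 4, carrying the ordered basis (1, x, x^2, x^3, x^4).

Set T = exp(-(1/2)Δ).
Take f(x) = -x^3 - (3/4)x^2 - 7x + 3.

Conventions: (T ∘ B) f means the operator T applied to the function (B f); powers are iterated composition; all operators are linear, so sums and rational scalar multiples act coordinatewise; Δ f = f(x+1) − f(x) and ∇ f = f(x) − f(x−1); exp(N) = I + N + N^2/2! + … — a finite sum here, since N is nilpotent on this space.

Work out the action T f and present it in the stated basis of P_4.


order-1 term: (3/2)x^2 + (9/4)x + 35/8
order-2 term: -(3/4)x - 15/16
order-3 term: 1/8
the series for exp(-(1/2)Δ) f terminates at order 3
exp(-(1/2)Δ) f = -x^3 + (3/4)x^2 - (11/2)x + 105/16

g(x) = -x^3 + (3/4)x^2 - (11/2)x + 105/16


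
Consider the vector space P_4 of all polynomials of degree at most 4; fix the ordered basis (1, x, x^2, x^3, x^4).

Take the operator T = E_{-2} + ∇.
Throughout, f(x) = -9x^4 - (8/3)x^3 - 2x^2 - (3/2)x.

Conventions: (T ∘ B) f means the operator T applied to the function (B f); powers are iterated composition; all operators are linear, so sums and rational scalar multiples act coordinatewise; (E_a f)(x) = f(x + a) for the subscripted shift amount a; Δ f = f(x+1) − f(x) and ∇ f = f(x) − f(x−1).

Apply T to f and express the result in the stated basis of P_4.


E_{-2} f = -9x^4 + (208/3)x^3 - 202x^2 + (525/2)x - 383/3
∇ f = -36x^3 + 46x^2 - 32x + 41/6
(E_{-2} + ∇) f = -9x^4 + (100/3)x^3 - 156x^2 + (461/2)x - 725/6

the result is g(x) = -9x^4 + (100/3)x^3 - 156x^2 + (461/2)x - 725/6


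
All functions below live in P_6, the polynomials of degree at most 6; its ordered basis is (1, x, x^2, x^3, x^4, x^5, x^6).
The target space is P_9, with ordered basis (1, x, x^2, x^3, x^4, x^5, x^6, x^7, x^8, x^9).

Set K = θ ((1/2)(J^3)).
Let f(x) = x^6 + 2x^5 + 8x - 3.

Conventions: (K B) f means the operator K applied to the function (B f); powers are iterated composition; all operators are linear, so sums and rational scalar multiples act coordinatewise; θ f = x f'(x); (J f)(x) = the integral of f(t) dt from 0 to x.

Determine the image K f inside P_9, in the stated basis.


the result is g(x) = (1/112)x^9 + (1/42)x^8 + (2/3)x^4 - (3/4)x^3

J f = (1/7)x^7 + (1/3)x^6 + 4x^2 - 3x
J J f = (1/56)x^8 + (1/21)x^7 + (4/3)x^3 - (3/2)x^2
J J J f = (1/504)x^9 + (1/168)x^8 + (1/3)x^4 - (1/2)x^3
((1/2)(J^3)) f = (1/1008)x^9 + (1/336)x^8 + (1/6)x^4 - (1/4)x^3
θ ((1/2)(J^3)) f = (1/112)x^9 + (1/42)x^8 + (2/3)x^4 - (3/4)x^3


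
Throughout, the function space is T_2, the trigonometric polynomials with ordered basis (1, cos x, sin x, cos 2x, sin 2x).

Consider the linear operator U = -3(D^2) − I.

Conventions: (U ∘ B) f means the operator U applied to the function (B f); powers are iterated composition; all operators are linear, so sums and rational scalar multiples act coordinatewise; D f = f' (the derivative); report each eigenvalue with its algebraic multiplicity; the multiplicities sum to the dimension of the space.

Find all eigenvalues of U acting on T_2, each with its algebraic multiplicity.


λ = -1 (multiplicity 1), λ = 2 (multiplicity 2), λ = 11 (multiplicity 2)

image of 1: -1
image of cos x: 2cos x
image of sin x: 2sin x
image of cos 2x: 11cos 2x
image of sin 2x: 11sin 2x
the matrix is diagonal; its diagonal is (-1, 2, 2, 11, 11)
for a triangular matrix the eigenvalues are the diagonal entries, with algebraic multiplicity their repetition count


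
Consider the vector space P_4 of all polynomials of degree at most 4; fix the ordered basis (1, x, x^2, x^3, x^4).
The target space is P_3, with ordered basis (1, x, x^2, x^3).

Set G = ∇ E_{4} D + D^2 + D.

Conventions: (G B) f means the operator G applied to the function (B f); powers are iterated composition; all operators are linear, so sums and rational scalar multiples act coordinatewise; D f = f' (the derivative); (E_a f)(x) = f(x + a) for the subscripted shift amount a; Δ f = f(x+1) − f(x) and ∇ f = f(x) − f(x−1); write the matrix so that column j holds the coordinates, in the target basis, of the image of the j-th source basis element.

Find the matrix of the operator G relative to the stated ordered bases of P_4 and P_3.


image of 1: 0
image of x: 1
image of x^2: 2x + 4
image of x^3: 3x^2 + 12x + 21
image of x^4: 4x^3 + 24x^2 + 84x + 148
each image's coordinates form column j of the matrix

the matrix is [[0, 1, 4, 21, 148]; [0, 0, 2, 12, 84]; [0, 0, 0, 3, 24]; [0, 0, 0, 0, 4]] (rows listed top to bottom)


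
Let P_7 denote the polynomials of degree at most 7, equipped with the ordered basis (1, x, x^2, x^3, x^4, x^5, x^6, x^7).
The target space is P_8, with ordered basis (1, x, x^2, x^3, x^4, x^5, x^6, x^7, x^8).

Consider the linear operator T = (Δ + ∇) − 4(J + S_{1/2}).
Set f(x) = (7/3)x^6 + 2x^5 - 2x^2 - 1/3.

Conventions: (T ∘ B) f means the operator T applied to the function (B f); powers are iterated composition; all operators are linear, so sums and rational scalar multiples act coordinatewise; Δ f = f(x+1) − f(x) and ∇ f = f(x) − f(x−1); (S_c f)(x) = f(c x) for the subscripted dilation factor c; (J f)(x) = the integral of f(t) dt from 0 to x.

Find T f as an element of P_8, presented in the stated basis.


Δ f = 14x^5 + 45x^4 + (200/3)x^3 + 55x^2 + 20x + 7/3
∇ f = 14x^5 - 25x^4 + (80/3)x^3 - 15x^2 + 5/3
(Δ + ∇) f = 28x^5 + 20x^4 + (280/3)x^3 + 40x^2 + 20x + 4
J f = (1/3)x^7 + (1/3)x^6 - (2/3)x^3 - (1/3)x
S_{1/2} f = (7/192)x^6 + (1/16)x^5 - (1/2)x^2 - 1/3
(J + S_{1/2}) f = (1/3)x^7 + (71/192)x^6 + (1/16)x^5 - (2/3)x^3 - (1/2)x^2 - (1/3)x - 1/3
(-4(J + S_{1/2})) f = -(4/3)x^7 - (71/48)x^6 - (1/4)x^5 + (8/3)x^3 + 2x^2 + (4/3)x + 4/3
((Δ + ∇) − 4(J + S_{1/2})) f = -(4/3)x^7 - (71/48)x^6 + (111/4)x^5 + 20x^4 + 96x^3 + 42x^2 + (64/3)x + 16/3

g(x) = -(4/3)x^7 - (71/48)x^6 + (111/4)x^5 + 20x^4 + 96x^3 + 42x^2 + (64/3)x + 16/3


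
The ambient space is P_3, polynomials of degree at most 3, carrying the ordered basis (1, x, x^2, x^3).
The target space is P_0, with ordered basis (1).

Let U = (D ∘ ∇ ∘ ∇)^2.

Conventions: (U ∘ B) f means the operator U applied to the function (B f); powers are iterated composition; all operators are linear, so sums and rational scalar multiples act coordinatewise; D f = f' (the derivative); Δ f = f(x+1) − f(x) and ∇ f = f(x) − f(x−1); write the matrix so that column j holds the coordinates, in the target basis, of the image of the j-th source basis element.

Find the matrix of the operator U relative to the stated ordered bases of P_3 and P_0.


the matrix is [[0, 0, 0, 0]] (rows listed top to bottom)

image of 1: 0
image of x: 0
image of x^2: 0
image of x^3: 0
each image's coordinates form column j of the matrix


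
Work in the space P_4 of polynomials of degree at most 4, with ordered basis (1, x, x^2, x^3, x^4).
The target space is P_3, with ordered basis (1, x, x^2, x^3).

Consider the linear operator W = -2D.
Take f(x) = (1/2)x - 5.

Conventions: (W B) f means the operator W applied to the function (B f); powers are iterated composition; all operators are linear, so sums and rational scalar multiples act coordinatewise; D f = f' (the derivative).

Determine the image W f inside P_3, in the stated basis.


the image equals g(x) = -1

D f = 1/2
(-2D) f = -1


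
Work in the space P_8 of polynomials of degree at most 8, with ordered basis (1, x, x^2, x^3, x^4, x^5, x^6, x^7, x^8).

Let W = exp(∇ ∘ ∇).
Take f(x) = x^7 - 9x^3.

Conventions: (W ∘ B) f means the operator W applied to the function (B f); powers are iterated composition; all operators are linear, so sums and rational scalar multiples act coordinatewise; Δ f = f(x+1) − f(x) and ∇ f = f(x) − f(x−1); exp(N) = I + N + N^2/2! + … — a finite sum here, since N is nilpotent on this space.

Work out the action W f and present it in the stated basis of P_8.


the image equals g(x) = x^7 + 42x^5 - 210x^4 + 901x^3 - 3150x^2 + 6680x - 6792

order-1 term: 42x^5 - 210x^4 + 490x^3 - 630x^2 + 380x - 72
order-2 term: 420x^3 - 2520x^2 + 5460x - 4200
order-3 term: 840x - 2520
the series for exp(∇ ∘ ∇) f terminates at order 3
exp(∇ ∘ ∇) f = x^7 + 42x^5 - 210x^4 + 901x^3 - 3150x^2 + 6680x - 6792


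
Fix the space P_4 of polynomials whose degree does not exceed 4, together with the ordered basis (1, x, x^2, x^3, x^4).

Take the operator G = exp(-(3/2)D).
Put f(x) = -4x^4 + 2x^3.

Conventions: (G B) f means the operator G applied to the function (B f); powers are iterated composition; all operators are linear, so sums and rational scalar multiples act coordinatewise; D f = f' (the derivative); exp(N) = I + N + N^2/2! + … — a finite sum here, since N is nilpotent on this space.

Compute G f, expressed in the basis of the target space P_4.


g(x) = -4x^4 + 26x^3 - 63x^2 + (135/2)x - 27

order-1 term: 24x^3 - 9x^2
order-2 term: -54x^2 + (27/2)x
order-3 term: 54x - 27/4
order-4 term: -81/4
the series for exp(-(3/2)D) f terminates at order 4
exp(-(3/2)D) f = -4x^4 + 26x^3 - 63x^2 + (135/2)x - 27


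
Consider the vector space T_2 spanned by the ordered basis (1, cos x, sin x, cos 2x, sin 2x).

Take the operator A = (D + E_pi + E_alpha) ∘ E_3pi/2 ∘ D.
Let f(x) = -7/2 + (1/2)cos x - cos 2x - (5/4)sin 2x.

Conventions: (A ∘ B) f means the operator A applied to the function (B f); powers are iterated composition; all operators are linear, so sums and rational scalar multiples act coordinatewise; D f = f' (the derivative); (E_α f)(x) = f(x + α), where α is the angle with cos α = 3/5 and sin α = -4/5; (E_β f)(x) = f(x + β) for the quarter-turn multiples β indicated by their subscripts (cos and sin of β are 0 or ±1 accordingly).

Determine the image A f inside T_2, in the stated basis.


D f = -(1/2)sin x - (5/2)cos 2x + 2sin 2x
E_3pi/2 D f = (1/2)cos x + (5/2)cos 2x - 2sin 2x
D E_3pi/2 D f = -(1/2)sin x - 4cos 2x - 5sin 2x
E_pi E_3pi/2 D f = -(1/2)cos x + (5/2)cos 2x - 2sin 2x
E_alpha E_3pi/2 D f = (3/10)cos x + (2/5)sin x + (61/50)cos 2x + (74/25)sin 2x
(D + E_pi + E_alpha) E_3pi/2 D f = -(1/5)cos x - (1/10)sin x - (7/25)cos 2x - (101/25)sin 2x

g(x) = -(1/5)cos x - (1/10)sin x - (7/25)cos 2x - (101/25)sin 2x


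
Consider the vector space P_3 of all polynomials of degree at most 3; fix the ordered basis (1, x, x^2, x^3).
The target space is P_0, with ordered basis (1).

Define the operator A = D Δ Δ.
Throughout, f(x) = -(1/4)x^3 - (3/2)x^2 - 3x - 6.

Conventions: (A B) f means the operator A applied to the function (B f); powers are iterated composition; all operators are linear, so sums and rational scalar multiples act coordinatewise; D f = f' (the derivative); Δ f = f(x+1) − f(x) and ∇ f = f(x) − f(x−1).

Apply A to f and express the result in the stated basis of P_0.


the image equals g(x) = -3/2

Δ f = -(3/4)x^2 - (15/4)x - 19/4
Δ Δ f = -(3/2)x - 9/2
D Δ Δ f = -3/2


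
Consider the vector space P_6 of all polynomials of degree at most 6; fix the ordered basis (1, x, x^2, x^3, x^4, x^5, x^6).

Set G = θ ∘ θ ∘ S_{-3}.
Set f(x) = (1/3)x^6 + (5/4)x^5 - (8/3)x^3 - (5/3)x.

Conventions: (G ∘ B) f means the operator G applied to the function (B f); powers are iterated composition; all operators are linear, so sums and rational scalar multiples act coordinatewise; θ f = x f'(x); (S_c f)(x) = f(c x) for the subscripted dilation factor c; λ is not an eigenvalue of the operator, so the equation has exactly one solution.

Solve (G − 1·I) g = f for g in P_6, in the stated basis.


write g with unknown coordinates in the stated basis and equate coefficients in (G − 1·I) g = f
solving from the highest basis element down gives g = (1/78729)x^6 - (5/24304)x^5 + (2/183)x^3 + (5/12)x
check: G g = (8748/26243)x^6 + (30375/24304)x^5 - (162/61)x^3 - (5/4)x
so G g − 1·g = (1/3)x^6 + (5/4)x^5 - (8/3)x^3 - (5/3)x = f ✓

the result is g(x) = (1/78729)x^6 - (5/24304)x^5 + (2/183)x^3 + (5/12)x


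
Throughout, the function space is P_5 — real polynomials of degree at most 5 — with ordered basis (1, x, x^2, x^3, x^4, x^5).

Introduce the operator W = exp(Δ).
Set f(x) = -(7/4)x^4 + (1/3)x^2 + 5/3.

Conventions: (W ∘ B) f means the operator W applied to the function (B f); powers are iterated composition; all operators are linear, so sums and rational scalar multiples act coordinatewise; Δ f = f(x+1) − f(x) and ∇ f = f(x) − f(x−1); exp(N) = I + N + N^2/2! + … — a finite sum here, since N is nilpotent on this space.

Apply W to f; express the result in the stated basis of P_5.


order-1 term: -7x^3 - (21/2)x^2 - (19/3)x - 17/12
order-2 term: -(21/2)x^2 - 21x - 143/12
order-3 term: -7x - 21/2
order-4 term: -7/4
the series for exp(Δ) f terminates at order 4
exp(Δ) f = -(7/4)x^4 - 7x^3 - (62/3)x^2 - (103/3)x - 287/12

g(x) = -(7/4)x^4 - 7x^3 - (62/3)x^2 - (103/3)x - 287/12


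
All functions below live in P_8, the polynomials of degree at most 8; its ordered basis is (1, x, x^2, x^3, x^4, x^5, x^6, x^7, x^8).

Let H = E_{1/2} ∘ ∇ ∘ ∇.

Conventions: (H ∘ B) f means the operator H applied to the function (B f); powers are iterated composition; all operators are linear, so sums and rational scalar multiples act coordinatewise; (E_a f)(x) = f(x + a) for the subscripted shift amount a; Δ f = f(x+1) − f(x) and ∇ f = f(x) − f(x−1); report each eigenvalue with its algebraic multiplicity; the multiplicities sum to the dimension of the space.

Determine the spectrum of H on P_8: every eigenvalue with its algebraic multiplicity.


λ = 0 (multiplicity 9)

image of 1: 0
image of x: 0
image of x^2: 2
image of x^3: 6x - 3
image of x^4: 12x^2 - 12x + 5
image of x^5: 20x^3 - 30x^2 + 25x - 15/2
image of x^6: 30x^4 - 60x^3 + 75x^2 - 45x + 91/8
image of x^7: 42x^5 - 105x^4 + 175x^3 - (315/2)x^2 + (637/8)x - 273/16
image of x^8: 56x^6 - 168x^5 + 350x^4 - 420x^3 + (637/2)x^2 - (273/2)x + 205/8
the matrix is upper triangular; its diagonal is (0, 0, 0, 0, 0, 0, 0, 0, 0)
for a triangular matrix the eigenvalues are the diagonal entries, with algebraic multiplicity their repetition count
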